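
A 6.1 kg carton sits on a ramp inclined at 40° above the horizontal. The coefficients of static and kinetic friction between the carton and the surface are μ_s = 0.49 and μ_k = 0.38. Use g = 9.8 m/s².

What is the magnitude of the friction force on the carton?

f ≈ 17.4 N (up the incline)

The normal reaction is N = m g cos θ = 45.79 N.
Along the slope the weight component is m g sin θ = 38.43 N; friction must supply exactly this, acting up-slope.
Maximum static friction available: μ_s N = 0.49 × 45.79 = 22.44 N.
|38.43| exceeds 22.44 N, so the carton slips down-slope; friction is kinetic, f = μ_k N = 0.38×45.79 = 17.4 N.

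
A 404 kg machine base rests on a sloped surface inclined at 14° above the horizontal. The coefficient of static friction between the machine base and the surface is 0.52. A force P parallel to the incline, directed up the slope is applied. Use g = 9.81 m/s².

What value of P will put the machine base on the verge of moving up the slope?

At impending motion up the slope, friction acts down-slope at its limit: f = μ_s N.
P is parallel to the surface, so N = m g cos θ = 3850 N.
Along the incline: P = m g sin θ + μ_s N = 959 + 0.52×3850 = 2960 N.

P ≈ 2960 N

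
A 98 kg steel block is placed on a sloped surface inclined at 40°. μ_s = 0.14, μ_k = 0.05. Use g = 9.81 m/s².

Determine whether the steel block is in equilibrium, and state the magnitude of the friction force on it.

N = m g cos θ = 736 N.
Down-slope weight component: m g sin θ = 618 N.
μ_s N = 103 N.
618 > 103 N, so it slides; kinetic friction f = μ_k N = 0.05×736 = 36.8 N.

f ≈ 36.8 N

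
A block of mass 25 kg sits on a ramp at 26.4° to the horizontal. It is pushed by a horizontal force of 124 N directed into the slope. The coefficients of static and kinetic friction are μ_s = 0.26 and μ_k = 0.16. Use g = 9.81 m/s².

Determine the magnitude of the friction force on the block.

The horizontal push has a component P sin θ into the surface, so N = m g cos θ + P sin θ = 219.7 + 55.13 = 274.8 N.
Parallel to the incline: P cos θ − m g sin θ = 111.1 − 109 = 2.021 N; the friction needed to balance this is 2.021 N acting down the slope.
The limit of static friction is μ_s N = 71.45 N.
Since 2.021 N is within the 71.45 N limit, the block stays put and friction is exactly 2.02 N.

f ≈ 2.02 N (down the incline)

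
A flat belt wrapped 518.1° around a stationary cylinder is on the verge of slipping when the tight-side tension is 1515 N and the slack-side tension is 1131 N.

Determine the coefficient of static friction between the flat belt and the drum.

T₂/T₁ = e^{μβ} → μ = ln(T₂/T₁)/β.
β = 518.1° = 9.043 rad.
μ = ln(1515/1131)/9.043 = ln(1.34)/9.043 = 0.0323.

μ ≈ 0.0323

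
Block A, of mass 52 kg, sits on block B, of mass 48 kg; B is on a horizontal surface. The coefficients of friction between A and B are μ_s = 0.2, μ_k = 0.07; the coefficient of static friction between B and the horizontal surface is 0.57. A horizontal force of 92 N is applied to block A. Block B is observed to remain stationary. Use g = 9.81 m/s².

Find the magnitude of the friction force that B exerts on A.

f ≈ 92 N

Between the blocks, N₁ = m_A g = 510.1 N.
So the A–B interface can sustain at most μ_s N₁ = 102 N of static friction.
Since P = 92 N ≤ 102 N, A does not slip on B; friction on A equals P = 92 N.
By Newton's third law B feels 92 N forward from A. With B stationary, the floor's static friction on B balances it: f₂ = 92 N (well within μ_s(m_A+m_B)g = 559.2 N).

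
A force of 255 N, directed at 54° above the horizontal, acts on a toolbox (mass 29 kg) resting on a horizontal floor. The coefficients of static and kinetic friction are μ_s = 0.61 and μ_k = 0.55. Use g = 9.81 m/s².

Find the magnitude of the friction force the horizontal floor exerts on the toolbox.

Vertical equilibrium gives N = m g − P sin α = 78.19 N.
The horizontal driving force is P cos α = 149.9 N, so equilibrium needs friction f = 149.9 N.
The static-friction limit is μ_s N = 47.7 N.
149.9 > 47.7 N → the toolbox slides; f = μ_k N = 0.55×78.19 = 43 N.

f ≈ 43 N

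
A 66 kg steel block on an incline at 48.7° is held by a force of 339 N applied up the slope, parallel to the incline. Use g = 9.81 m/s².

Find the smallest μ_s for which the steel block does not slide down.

N = m g cos θ = 427.3 N.
Friction must make up the shortfall along the incline: f = m g sin θ − P = 486.4 − 339 = 147.4 N.
At the threshold f = μ_s N, so μ_s,min = 147.4/427.3 = 0.345.

μ_s,min ≈ 0.345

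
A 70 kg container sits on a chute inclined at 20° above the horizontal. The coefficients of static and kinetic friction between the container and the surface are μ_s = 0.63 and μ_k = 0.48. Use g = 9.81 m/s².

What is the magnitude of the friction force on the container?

Normal force: N = m g cos θ = 70 × 9.81 × cos 20° = 645.3 N.
For equilibrium along the incline, friction must balance the weight component: f = m g sin θ = 234.9 N up the slope.
The static-friction ceiling is μ_s N = 0.63 × 645.3 = 406.5 N.
Since |234.9| ≤ 406.5 N, static friction is sufficient; f equals the required value, not μ_s N.

f ≈ 235 N (up the incline)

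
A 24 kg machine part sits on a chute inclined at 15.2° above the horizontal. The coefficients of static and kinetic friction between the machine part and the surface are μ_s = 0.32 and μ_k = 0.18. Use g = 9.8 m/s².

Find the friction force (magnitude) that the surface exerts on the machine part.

Normal force: N = m g cos θ = 24 × 9.8 × cos 15.2° = 227 N.
For equilibrium along the incline, friction must balance the weight component: f = m g sin θ = 61.67 N up the slope.
Maximum static friction available: μ_s N = 0.32 × 227 = 72.63 N.
Since |61.67| ≤ 72.63 N, no slip — friction simply equals what equilibrium demands.

f ≈ 61.7 N (up the incline)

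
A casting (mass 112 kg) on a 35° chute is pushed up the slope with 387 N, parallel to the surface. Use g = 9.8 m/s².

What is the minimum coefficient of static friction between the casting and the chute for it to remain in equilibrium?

N = m g cos θ = 899.1 N.
Friction must make up the shortfall along the incline: f = m g sin θ − P = 629.6 − 387 = 242.6 N.
At the threshold f = μ_s N, so μ_s,min = 242.6/899.1 = 0.27.

μ_s,min ≈ 0.27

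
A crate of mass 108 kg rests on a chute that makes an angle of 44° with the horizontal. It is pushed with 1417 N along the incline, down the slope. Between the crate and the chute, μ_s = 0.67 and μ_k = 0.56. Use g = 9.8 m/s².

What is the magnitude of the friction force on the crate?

The normal reaction is N = m g cos θ = 761.3 N.
The friction needed for equilibrium is m g sin θ + P = 735.2 + 1417 = 2152 N, measured positive up-slope.
The static-friction ceiling is μ_s N = 0.67 × 761.3 = 510.1 N.
Since |2152| > 510.1 N, static friction cannot hold it; the crate slides down the incline and kinetic friction applies: f = μ_k N = 0.56 × 761.3 = 426 N.

f ≈ 426 N (up the incline)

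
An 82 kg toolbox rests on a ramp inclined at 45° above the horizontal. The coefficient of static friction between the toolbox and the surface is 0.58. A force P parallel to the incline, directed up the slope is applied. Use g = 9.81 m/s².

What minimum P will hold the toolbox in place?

The toolbox tends to slide down (tan θ > μ_s), so at the point of impending slip friction acts up-slope at its limit: f = μ_s N.
P is parallel to the surface, so N = m g cos θ = 569 N.
Along the incline: P + μ_s N = m g sin θ, so P = 569 − 0.58×569 = 239 N.

P_min ≈ 239 N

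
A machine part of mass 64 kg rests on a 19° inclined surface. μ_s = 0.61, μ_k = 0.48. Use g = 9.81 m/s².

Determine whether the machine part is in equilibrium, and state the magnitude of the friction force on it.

f ≈ 204 N

N = m g cos θ = 594 N.
Down-slope weight component: m g sin θ = 204 N.
μ_s N = 362 N.
204 ≤ 362 N, so it stays put; friction = 204 N.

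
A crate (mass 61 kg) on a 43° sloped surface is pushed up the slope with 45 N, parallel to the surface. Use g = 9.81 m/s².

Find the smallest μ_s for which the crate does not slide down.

N = m g cos θ = 437.6 N.
Friction must make up the shortfall along the incline: f = m g sin θ − P = 408.1 − 45 = 363.1 N.
At the threshold f = μ_s N, so μ_s,min = 363.1/437.6 = 0.83.

μ_s,min ≈ 0.83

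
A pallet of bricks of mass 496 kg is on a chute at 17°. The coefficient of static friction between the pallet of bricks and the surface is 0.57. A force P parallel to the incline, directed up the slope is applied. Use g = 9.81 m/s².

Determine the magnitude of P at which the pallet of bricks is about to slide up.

At impending motion up the slope, friction acts down-slope at its limit: f = μ_s N.
P is parallel to the surface, so N = m g cos θ = 4650 N.
Along the incline: P = m g sin θ + μ_s N = 1420 + 0.57×4650 = 4070 N.

P ≈ 4070 N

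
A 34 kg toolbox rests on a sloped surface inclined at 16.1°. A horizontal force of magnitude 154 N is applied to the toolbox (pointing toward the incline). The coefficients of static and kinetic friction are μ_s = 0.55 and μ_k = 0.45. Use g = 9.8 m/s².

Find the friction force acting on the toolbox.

f ≈ 55.6 N (down the incline)

Normal direction: N = m g cos θ + P sin θ = 362.8 N.
Along the incline, the net driving force (taking up-slope positive) is P cos θ − m g sin θ = 148 − 92.4 = 55.56 N, so equilibrium requires friction f = -55.56 N (down-slope).
The limit of static friction is μ_s N = 199.6 N.
Since 55.56 N is within the 199.6 N limit, the toolbox stays put and friction is exactly 55.6 N.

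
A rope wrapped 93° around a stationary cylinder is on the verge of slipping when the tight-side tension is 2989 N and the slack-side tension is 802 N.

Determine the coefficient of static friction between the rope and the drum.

μ ≈ 0.811

T₂/T₁ = e^{μβ} → μ = ln(T₂/T₁)/β.
β = 93° = 1.623 rad.
μ = ln(2989/802)/1.623 = ln(3.727)/1.623 = 0.811.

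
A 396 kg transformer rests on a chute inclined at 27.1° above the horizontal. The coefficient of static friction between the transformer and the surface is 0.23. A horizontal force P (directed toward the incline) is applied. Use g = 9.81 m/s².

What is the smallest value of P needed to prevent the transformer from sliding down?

The transformer tends to slide down (tan θ > μ_s), so at the point of impending slip friction acts up-slope at its limit: f = μ_s N.
Perpendicular to the incline: N = m g cos θ + P sin θ.
Along the incline: P cos θ + μ_s N = m g sin θ, i.e. P cos θ + μ_s (m g cos θ + P sin θ) = m g sin θ.
Solving, P (cos θ + μ_s sin θ) = m g (sin θ − μ_s cos θ), so P = 3880×0.2508/0.995 = 979 N.

P_min ≈ 979 N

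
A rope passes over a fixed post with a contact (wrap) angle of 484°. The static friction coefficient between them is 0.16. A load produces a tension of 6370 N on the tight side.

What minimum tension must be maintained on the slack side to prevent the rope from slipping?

Capstan equation at impending slip: T_tight/T_slack = e^{μβ}.
β = 484° = 8.447 rad; e^{μβ} = e^{0.16×8.447} = 3.864.
T_slack = T_tight / e^{μβ} = 6370 / 3.864 = 1650 N.

T_min ≈ 1650 N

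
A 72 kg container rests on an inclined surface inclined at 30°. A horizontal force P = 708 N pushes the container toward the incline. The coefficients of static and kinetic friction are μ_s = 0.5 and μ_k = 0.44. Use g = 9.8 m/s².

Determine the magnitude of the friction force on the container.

f ≈ 260 N (down the incline)

Normal direction: N = m g cos θ + P sin θ = 965.1 N.
Parallel to the incline: P cos θ − m g sin θ = 613.1 − 352.8 = 260.3 N; the friction needed to balance this is 260.3 N acting down the slope.
Maximum static friction: μ_s N = 0.5 × 965.1 = 482.5 N.
Since 260.3 N is within the 482.5 N limit, the container stays put and friction is exactly 260 N.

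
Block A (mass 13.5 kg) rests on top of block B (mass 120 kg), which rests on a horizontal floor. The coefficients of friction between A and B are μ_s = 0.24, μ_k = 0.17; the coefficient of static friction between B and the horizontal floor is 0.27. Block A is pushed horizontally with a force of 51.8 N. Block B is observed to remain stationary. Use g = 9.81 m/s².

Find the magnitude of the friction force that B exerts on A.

f ≈ 22.5 N

Normal force at the A–B interface: N₁ = m_A g = 132.4 N.
Maximum static friction on A from B: μ_s N₁ = 0.24×132.4 = 31.78 N.
Since P = 51.8 N > 31.78 N, A slides on B; the A–B friction is kinetic: f₁ = μ_k N₁ = 0.17×132.4 = 22.5 N.
B experiences an equal 22.5 N forward from A (third law). B is in equilibrium, so the floor supplies f₂ = 22.5 N of static friction (limit μ_s(m_A+m_B)g = 353.6 N, not exceeded).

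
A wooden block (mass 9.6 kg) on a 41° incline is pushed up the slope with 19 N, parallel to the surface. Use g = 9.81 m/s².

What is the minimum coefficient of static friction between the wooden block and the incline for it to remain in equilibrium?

N = m g cos θ = 71.08 N.
Friction must make up the shortfall along the incline: f = m g sin θ − P = 61.79 − 19 = 42.79 N.
At the threshold f = μ_s N, so μ_s,min = 42.79/71.08 = 0.602.

μ_s,min ≈ 0.602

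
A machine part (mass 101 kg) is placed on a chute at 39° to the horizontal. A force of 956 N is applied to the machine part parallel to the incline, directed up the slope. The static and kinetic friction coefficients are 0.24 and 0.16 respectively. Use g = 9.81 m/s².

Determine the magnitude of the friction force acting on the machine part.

f ≈ 123 N (down the incline)

The normal reaction is N = m g cos θ = 770 N.
For equilibrium along the incline the friction force must supply f = m g sin θ − P = 623.5 − 956 = -332.5 N (positive meaning up-slope).
Static friction can supply at most μ_s N = 184.8 N.
Since |-332.5| > 184.8 N, static friction cannot hold it; the machine part slides up the incline and kinetic friction applies: f = μ_k N = 0.16 × 770 = 123 N.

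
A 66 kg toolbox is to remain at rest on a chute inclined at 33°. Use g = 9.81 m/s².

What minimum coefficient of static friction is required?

At the slip threshold m g sin θ = μ_s m g cos θ, so μ_s,min = tan θ.
μ_s,min = tan 33° = 0.649.

μ_s,min ≈ 0.649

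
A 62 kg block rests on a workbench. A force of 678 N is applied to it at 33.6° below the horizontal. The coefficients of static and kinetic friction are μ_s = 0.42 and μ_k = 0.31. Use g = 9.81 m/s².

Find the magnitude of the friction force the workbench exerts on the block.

f ≈ 305 N

N = m g + P sin α = 608.2 + 678×sin 33.6° = 983.4 N.
The horizontal driving force is P cos α = 564.7 N, so equilibrium needs friction f = 564.7 N.
The static-friction limit is μ_s N = 413 N.
The required friction exceeds μ_s N, so the block moves and f = μ_k N = 305 N.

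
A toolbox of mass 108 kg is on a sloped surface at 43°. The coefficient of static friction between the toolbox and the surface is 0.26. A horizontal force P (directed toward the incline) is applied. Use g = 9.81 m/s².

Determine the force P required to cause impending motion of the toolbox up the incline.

P ≈ 1670 N

At impending motion up the slope, friction acts down-slope at its limit: f = μ_s N.
Perpendicular to the incline: N = m g cos θ + P sin θ.
Along the incline: P cos θ = m g sin θ + μ_s N = m g sin θ + μ_s (m g cos θ + P sin θ).
Solving, P (cos θ − μ_s sin θ) = m g (sin θ + μ_s cos θ), so P = 108×9.81×(sin 43° + 0.26 cos 43°)/(cos 43° − 0.26 sin 43°) = 1060×0.8722/0.554 = 1670 N.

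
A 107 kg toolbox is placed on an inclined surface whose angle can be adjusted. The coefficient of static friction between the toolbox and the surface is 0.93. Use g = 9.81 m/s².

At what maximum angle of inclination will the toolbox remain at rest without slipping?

At the slip threshold, m g sin θ = μ_s · m g cos θ, so tan θ = μ_s.
θ_max = arctan(0.93) = 42.9°.

θ_max ≈ 42.9°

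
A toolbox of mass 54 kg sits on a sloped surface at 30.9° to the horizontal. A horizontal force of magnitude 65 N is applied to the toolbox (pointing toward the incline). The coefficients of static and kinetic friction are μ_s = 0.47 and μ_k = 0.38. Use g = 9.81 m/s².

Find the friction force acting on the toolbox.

f ≈ 216 N (up the incline)

The horizontal push has a component P sin θ into the surface, so N = m g cos θ + P sin θ = 454.6 + 33.38 = 487.9 N.
Parallel to the incline: P cos θ − m g sin θ = 55.77 − 272 = -216.3 N; the friction needed to balance this is 216.3 N acting up the slope.
Maximum static friction: μ_s N = 0.47 × 487.9 = 229.3 N.
|f_req| = 216.3 ≤ 229.3 N → the toolbox is in equilibrium; friction equals the required value.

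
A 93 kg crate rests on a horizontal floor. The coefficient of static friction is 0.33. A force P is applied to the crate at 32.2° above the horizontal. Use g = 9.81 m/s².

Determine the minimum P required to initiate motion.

P ≈ 295 N

N = m g − P sin α (the pull lifts the crate).
At impending slip, P cos α = μ_s N = μ_s (m g − P sin α).
Solving: P (cos α + μ_s sin α) = μ_s m g → P = 0.33×912/(cos 32.2° + 0.33 sin 32.2°) = 301/1.022 = 295 N.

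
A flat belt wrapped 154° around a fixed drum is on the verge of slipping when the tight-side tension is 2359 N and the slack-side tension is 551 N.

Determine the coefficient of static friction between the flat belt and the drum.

μ ≈ 0.541

T₂/T₁ = e^{μβ} → μ = ln(T₂/T₁)/β.
β = 154° = 2.688 rad.
μ = ln(2359/551)/2.688 = ln(4.281)/2.688 = 0.541.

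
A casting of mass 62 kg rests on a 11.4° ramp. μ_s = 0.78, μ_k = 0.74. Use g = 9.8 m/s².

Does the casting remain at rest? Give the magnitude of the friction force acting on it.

N = m g cos θ = 596 N.
Down-slope weight component: m g sin θ = 120 N.
μ_s N = 465 N.
120 ≤ 465 N, so it stays put; friction = 120 N.

f ≈ 120 N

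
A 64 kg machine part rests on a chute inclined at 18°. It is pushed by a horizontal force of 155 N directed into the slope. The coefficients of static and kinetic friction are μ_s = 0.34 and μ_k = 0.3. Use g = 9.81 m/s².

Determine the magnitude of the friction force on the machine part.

Normal direction: N = m g cos θ + P sin θ = 645 N.
Along the incline, the net driving force (taking up-slope positive) is P cos θ − m g sin θ = 147.4 − 194 = -46.6 N, so equilibrium requires friction f = 46.6 N (up-slope).
Maximum static friction: μ_s N = 0.34 × 645 = 219.3 N.
|f_req| = 46.6 ≤ 219.3 N → the machine part is in equilibrium; friction equals the required value.

f ≈ 46.6 N (up the incline)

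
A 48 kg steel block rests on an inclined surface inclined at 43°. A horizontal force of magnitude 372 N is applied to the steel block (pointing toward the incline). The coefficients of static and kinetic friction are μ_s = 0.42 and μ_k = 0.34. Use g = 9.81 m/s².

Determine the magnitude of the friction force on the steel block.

f ≈ 49.1 N (up the incline)

The horizontal push has a component P sin θ into the surface, so N = m g cos θ + P sin θ = 344.4 + 253.7 = 598.1 N.
Along the incline, the net driving force (taking up-slope positive) is P cos θ − m g sin θ = 272.1 − 321.1 = -49.08 N, so equilibrium requires friction f = 49.08 N (up-slope).
Maximum static friction: μ_s N = 0.42 × 598.1 = 251.2 N.
|f_req| = 49.08 ≤ 251.2 N → the steel block is in equilibrium; friction equals the required value.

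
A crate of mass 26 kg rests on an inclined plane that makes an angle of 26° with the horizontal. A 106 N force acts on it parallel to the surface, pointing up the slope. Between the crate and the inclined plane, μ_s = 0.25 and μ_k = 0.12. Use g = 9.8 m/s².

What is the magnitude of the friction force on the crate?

Normal force: N = m g cos θ = 26 × 9.8 × cos 26° = 229 N.
The friction needed for equilibrium is m g sin θ − P = 111.7 − 106 = 5.697 N, measured positive up-slope.
The static-friction ceiling is μ_s N = 0.25 × 229 = 57.25 N.
Since |5.697| ≤ 57.25 N, no slip — friction simply equals what equilibrium demands.

f ≈ 5.7 N (up the incline)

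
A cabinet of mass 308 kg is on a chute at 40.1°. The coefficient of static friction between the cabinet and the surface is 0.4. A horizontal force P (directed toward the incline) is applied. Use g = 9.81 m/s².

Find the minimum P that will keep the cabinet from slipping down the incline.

P_min ≈ 999 N

The cabinet tends to slide down (tan θ > μ_s), so at the point of impending slip friction acts up-slope at its limit: f = μ_s N.
Perpendicular to the incline: N = m g cos θ + P sin θ.
Along the incline: P cos θ + μ_s N = m g sin θ, i.e. P cos θ + μ_s (m g cos θ + P sin θ) = m g sin θ.
Solving, P (cos θ + μ_s sin θ) = m g (sin θ − μ_s cos θ), so P = 3020×0.3382/1.023 = 999 N.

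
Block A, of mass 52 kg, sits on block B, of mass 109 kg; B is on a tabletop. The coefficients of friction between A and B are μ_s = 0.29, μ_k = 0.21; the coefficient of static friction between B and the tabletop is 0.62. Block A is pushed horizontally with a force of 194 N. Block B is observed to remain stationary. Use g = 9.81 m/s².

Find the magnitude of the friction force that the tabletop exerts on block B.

The normal force B exerts on A is simply A's weight, N₁ = 510.1 N.
So the A–B interface can sustain at most μ_s N₁ = 147.9 N of static friction.
P = 194 N exceeds that limit, so A slips over B and the interface friction becomes kinetic: f₁ = μ_k N₁ = 0.21×510.1 = 107 N.
B experiences an equal 107 N forward from A (third law). B is in equilibrium, so the floor supplies f₂ = 107 N of static friction (limit μ_s(m_A+m_B)g = 979.2 N, not exceeded).

f ≈ 107 N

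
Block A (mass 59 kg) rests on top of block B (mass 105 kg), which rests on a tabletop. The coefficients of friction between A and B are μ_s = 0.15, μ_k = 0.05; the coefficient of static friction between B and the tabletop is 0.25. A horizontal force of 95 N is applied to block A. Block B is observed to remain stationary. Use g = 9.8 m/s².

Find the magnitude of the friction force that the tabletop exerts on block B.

The normal force B exerts on A is simply A's weight, N₁ = 578.2 N.
So the A–B interface can sustain at most μ_s N₁ = 86.73 N of static friction.
Since P = 95 N > 86.73 N, A slides on B; the A–B friction is kinetic: f₁ = μ_k N₁ = 0.05×578.2 = 28.9 N.
By Newton's third law B feels 28.9 N forward from A. With B stationary, the floor's static friction on B balances it: f₂ = 28.9 N (well within μ_s(m_A+m_B)g = 401.8 N).

f ≈ 28.9 N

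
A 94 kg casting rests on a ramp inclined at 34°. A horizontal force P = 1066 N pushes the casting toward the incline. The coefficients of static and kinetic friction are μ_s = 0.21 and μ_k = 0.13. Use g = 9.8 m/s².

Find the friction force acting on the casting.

Normal direction: N = m g cos θ + P sin θ = 1360 N.
Parallel to the incline: P cos θ − m g sin θ = 883.8 − 515.1 = 368.6 N; the friction needed to balance this is 368.6 N acting down the slope.
The limit of static friction is μ_s N = 285.6 N.
|f_req| = 368.6 > 285.6 N → the casting slides up the incline; f = μ_k N = 0.13 × 1360 = 177 N.

f ≈ 177 N (down the incline)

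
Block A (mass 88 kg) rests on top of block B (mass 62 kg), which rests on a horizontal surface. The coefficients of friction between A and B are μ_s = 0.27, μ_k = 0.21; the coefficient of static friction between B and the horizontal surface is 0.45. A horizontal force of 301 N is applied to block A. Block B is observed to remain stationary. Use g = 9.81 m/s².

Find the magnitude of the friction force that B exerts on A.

f ≈ 181 N

Normal force at the A–B interface: N₁ = m_A g = 863.3 N.
So the A–B interface can sustain at most μ_s N₁ = 233.1 N of static friction.
Since P = 301 N > 233.1 N, A slides on B; the A–B friction is kinetic: f₁ = μ_k N₁ = 0.21×863.3 = 181 N.
By Newton's third law B feels 181 N forward from A. With B stationary, the floor's static friction on B balances it: f₂ = 181 N (well within μ_s(m_A+m_B)g = 662.2 N).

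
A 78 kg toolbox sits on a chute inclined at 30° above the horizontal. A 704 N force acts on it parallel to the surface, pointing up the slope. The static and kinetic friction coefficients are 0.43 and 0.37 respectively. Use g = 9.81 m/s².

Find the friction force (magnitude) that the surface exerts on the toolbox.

Perpendicular to the surface, N = m g cos θ = 78·9.81·cos 30° = 662.7 N.
For equilibrium along the incline the friction force must supply f = m g sin θ − P = 382.6 − 704 = -321.4 N (positive meaning up-slope).
The static-friction ceiling is μ_s N = 0.43 × 662.7 = 284.9 N.
Since |-321.4| > 284.9 N, static friction cannot hold it; the toolbox slides up the incline and kinetic friction applies: f = μ_k N = 0.37 × 662.7 = 245 N.

f ≈ 245 N (down the incline)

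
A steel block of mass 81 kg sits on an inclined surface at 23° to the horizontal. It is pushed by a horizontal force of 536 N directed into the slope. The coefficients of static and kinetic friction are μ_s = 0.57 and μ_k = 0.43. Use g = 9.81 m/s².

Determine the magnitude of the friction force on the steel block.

Resolve perpendicular to the incline: N = m g cos θ + P sin θ = 81×9.81×cos 23° + 536×sin 23° = 940.9 N.
Parallel to the incline: P cos θ − m g sin θ = 493.4 − 310.5 = 182.9 N; the friction needed to balance this is 182.9 N acting down the slope.
Maximum static friction: μ_s N = 0.57 × 940.9 = 536.3 N.
Since 182.9 N is within the 536.3 N limit, the steel block stays put and friction is exactly 183 N.

f ≈ 183 N (down the incline)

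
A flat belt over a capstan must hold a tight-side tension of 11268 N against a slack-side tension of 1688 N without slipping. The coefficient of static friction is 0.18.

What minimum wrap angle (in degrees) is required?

β_min ≈ 604°

T₂/T₁ = e^{μβ} → β = ln(T₂/T₁)/μ.
β = ln(11268/1688)/0.18 = 1.898/0.18 = 10.55 rad.
In degrees: β = 10.55 × 180/π = 604°.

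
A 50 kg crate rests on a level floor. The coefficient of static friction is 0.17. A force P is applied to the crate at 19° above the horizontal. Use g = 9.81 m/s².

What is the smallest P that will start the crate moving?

P ≈ 83.3 N

N = m g − P sin α (the pull lifts the crate).
At impending slip, P cos α = μ_s N = μ_s (m g − P sin α).
Solving: P (cos α + μ_s sin α) = μ_s m g → P = 0.17×490/(cos 19° + 0.17 sin 19°) = 83.4/1.001 = 83.3 N.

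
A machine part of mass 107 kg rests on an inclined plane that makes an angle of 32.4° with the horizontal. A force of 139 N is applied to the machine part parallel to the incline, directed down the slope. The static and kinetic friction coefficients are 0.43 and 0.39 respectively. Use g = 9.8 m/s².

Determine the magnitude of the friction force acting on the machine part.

f ≈ 345 N (up the incline)

Perpendicular to the surface, N = m g cos θ = 107·9.8·cos 32.4° = 885.4 N.
Parallel to the incline, ΣF = 0 gives f = m g sin θ + P = 561.9 + 139 = 700.9 N (up-slope positive).
Static friction can supply at most μ_s N = 380.7 N.
|700.9| exceeds 380.7 N, so the machine part slips down-slope; friction is kinetic, f = μ_k N = 0.39×885.4 = 345 N.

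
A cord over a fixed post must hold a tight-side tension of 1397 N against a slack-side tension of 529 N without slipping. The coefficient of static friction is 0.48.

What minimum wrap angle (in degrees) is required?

β_min ≈ 116°

T₂/T₁ = e^{μβ} → β = ln(T₂/T₁)/μ.
β = ln(1397/529)/0.48 = 0.9711/0.48 = 2.023 rad.
In degrees: β = 2.023 × 180/π = 116°.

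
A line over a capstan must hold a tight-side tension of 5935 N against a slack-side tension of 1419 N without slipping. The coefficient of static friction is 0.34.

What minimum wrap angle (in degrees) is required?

T₂/T₁ = e^{μβ} → β = ln(T₂/T₁)/μ.
β = ln(5935/1419)/0.34 = 1.431/0.34 = 4.209 rad.
In degrees: β = 4.209 × 180/π = 241°.

β_min ≈ 241°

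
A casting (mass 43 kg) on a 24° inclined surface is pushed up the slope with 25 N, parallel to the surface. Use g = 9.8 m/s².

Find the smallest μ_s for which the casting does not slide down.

N = m g cos θ = 385 N.
Friction must make up the shortfall along the incline: f = m g sin θ − P = 171.4 − 25 = 146.4 N.
At the threshold f = μ_s N, so μ_s,min = 146.4/385 = 0.38.

μ_s,min ≈ 0.38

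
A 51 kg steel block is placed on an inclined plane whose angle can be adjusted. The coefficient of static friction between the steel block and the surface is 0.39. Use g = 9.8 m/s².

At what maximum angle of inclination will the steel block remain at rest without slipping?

At the slip threshold, m g sin θ = μ_s · m g cos θ, so tan θ = μ_s.
θ_max = arctan(0.39) = 21.3°.

θ_max ≈ 21.3°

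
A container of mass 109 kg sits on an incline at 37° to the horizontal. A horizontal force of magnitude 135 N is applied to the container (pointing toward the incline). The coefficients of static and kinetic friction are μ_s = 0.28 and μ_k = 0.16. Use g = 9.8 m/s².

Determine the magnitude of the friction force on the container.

f ≈ 149 N (up the incline)

Normal direction: N = m g cos θ + P sin θ = 934.3 N.
Along the incline, the net driving force (taking up-slope positive) is P cos θ − m g sin θ = 107.8 − 642.9 = -535 N, so equilibrium requires friction f = 535 N (up-slope).
Maximum static friction: μ_s N = 0.28 × 934.3 = 261.6 N.
The required 535 N exceeds the static limit, so the container slides down-slope and f = μ_k N = 0.16×934.3 = 149 N.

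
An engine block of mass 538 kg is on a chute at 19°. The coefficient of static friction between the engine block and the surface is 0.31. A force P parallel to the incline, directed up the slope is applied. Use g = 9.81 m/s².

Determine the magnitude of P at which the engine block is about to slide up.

At impending motion up the slope, friction acts down-slope at its limit: f = μ_s N.
P is parallel to the surface, so N = m g cos θ = 4990 N.
Along the incline: P = m g sin θ + μ_s N = 1720 + 0.31×4990 = 3270 N.

P ≈ 3270 N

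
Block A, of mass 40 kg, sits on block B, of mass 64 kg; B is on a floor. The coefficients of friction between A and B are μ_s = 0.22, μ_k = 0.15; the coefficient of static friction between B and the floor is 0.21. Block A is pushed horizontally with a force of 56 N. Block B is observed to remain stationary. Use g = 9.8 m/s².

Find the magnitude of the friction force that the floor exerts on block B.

Normal force at the A–B interface: N₁ = m_A g = 392 N.
Maximum static friction on A from B: μ_s N₁ = 0.22×392 = 86.24 N.
P = 56 N is within that limit, so A and B move together (both at rest); the A–B friction is simply f₁ = P = 56 N.
By Newton's third law B feels 56 N forward from A. With B stationary, the floor's static friction on B balances it: f₂ = 56 N (well within μ_s(m_A+m_B)g = 214 N).

f ≈ 56 N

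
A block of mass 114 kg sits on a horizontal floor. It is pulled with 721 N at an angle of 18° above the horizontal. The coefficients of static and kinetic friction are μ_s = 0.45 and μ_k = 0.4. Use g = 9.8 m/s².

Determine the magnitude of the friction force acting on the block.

N = m g − P sin α = 1117 − 721×sin 18° = 894.4 N.
Horizontally, friction must balance P cos α = 685.7 N.
μ_s N = 0.45 × 894.4 = 402.5 N.
685.7 > 402.5 N → the block slides; f = μ_k N = 0.4×894.4 = 358 N.

f ≈ 358 N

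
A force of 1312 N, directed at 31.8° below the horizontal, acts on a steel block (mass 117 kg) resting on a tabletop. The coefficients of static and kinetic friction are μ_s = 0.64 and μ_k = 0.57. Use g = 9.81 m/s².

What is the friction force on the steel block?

f ≈ 1120 N

N = m g + P sin α = 1148 + 1312×sin 31.8° = 1839 N.
The horizontal driving force is P cos α = 1115 N, so equilibrium needs friction f = 1115 N.
The static-friction limit is μ_s N = 1177 N.
1115 ≤ 1177 N → static; friction equals the required 1120 N.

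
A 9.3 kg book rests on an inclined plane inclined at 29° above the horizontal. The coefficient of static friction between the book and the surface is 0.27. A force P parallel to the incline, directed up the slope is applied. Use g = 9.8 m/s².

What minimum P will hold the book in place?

The book tends to slide down (tan θ > μ_s), so at the point of impending slip friction acts up-slope at its limit: f = μ_s N.
P is parallel to the surface, so N = m g cos θ = 79.7 N.
Along the incline: P + μ_s N = m g sin θ, so P = 44.2 − 0.27×79.7 = 22.7 N.

P_min ≈ 22.7 N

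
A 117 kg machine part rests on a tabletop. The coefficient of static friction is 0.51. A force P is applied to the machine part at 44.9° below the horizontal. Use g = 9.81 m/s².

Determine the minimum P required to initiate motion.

N = m g + P sin α (the push presses the machine part into the tabletop).
At impending slip, P cos α = μ_s N = μ_s (m g + P sin α).
Solving: P (cos α − μ_s sin α) = μ_s m g → P = 0.51×1150/(cos 44.9° − 0.51 sin 44.9°) = 585/0.3483 = 1680 N.

P ≈ 1680 N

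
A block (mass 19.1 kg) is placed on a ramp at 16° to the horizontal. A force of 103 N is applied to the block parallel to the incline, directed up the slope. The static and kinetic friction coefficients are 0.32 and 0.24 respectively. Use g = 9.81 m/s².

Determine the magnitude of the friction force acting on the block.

Normal force: N = m g cos θ = 19.1 × 9.81 × cos 16° = 180.1 N.
The friction needed for equilibrium is m g sin θ − P = 51.65 − 103 = -51.35 N, measured positive up-slope.
The static-friction ceiling is μ_s N = 0.32 × 180.1 = 57.64 N.
Since |-51.35| ≤ 57.64 N, static friction is sufficient; f equals the required value, not μ_s N.

f ≈ 51.4 N (down the incline)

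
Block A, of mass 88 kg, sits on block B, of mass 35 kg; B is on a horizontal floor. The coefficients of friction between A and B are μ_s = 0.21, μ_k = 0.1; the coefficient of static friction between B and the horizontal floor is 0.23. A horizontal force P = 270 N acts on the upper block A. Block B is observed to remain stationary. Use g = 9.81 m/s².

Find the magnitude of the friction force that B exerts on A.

Between the blocks, N₁ = m_A g = 863.3 N.
So the A–B interface can sustain at most μ_s N₁ = 181.3 N of static friction.
P = 270 N exceeds that limit, so A slips over B and the interface friction becomes kinetic: f₁ = μ_k N₁ = 0.1×863.3 = 86.3 N.
By Newton's third law B feels 86.3 N forward from A. With B stationary, the floor's static friction on B balances it: f₂ = 86.3 N (well within μ_s(m_A+m_B)g = 277.5 N).

f ≈ 86.3 N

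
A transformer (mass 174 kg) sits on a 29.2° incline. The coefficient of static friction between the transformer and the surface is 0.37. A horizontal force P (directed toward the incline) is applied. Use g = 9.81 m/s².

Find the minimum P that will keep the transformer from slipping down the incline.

The transformer tends to slide down (tan θ > μ_s), so at the point of impending slip friction acts up-slope at its limit: f = μ_s N.
Perpendicular to the incline: N = m g cos θ + P sin θ.
Along the incline: P cos θ + μ_s N = m g sin θ, i.e. P cos θ + μ_s (m g cos θ + P sin θ) = m g sin θ.
Solving, P (cos θ + μ_s sin θ) = m g (sin θ − μ_s cos θ), so P = 1710×0.1649/1.053 = 267 N.

P_min ≈ 267 N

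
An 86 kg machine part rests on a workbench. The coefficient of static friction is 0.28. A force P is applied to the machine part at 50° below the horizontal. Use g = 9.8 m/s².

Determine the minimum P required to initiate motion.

P ≈ 551 N

N = m g + P sin α (the push presses the machine part into the workbench).
At impending slip, P cos α = μ_s N = μ_s (m g + P sin α).
Solving: P (cos α − μ_s sin α) = μ_s m g → P = 0.28×843/(cos 50° − 0.28 sin 50°) = 236/0.4283 = 551 N.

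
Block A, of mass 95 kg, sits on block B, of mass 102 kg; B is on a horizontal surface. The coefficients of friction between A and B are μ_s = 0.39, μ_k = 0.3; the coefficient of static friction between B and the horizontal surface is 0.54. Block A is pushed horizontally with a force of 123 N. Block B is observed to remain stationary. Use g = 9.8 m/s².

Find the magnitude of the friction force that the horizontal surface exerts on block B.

The normal force B exerts on A is simply A's weight, N₁ = 931 N.
Maximum static friction on A from B: μ_s N₁ = 0.39×931 = 363.1 N.
Since P = 123 N ≤ 363.1 N, A does not slip on B; friction on A equals P = 123 N.
By Newton's third law B feels 123 N forward from A. With B stationary, the floor's static friction on B balances it: f₂ = 123 N (well within μ_s(m_A+m_B)g = 1043 N).

f ≈ 123 N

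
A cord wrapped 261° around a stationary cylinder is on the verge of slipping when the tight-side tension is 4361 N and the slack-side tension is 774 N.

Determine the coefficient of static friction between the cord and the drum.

μ ≈ 0.38

T₂/T₁ = e^{μβ} → μ = ln(T₂/T₁)/β.
β = 261° = 4.555 rad.
μ = ln(4361/774)/4.555 = ln(5.634)/4.555 = 0.38.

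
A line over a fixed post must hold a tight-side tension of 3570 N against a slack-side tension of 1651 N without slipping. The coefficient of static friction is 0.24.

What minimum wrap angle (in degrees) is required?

β_min ≈ 184°

T₂/T₁ = e^{μβ} → β = ln(T₂/T₁)/μ.
β = ln(3570/1651)/0.24 = 0.7712/0.24 = 3.213 rad.
In degrees: β = 3.213 × 180/π = 184°.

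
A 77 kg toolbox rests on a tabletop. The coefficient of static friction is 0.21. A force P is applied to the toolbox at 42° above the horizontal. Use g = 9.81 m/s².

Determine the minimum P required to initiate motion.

N = m g − P sin α (the pull lifts the toolbox).
At impending slip, P cos α = μ_s N = μ_s (m g − P sin α).
Solving: P (cos α + μ_s sin α) = μ_s m g → P = 0.21×755/(cos 42° + 0.21 sin 42°) = 159/0.8837 = 180 N.

P ≈ 180 N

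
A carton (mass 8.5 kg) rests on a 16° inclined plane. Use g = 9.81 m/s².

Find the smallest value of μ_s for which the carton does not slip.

At the slip threshold m g sin θ = μ_s m g cos θ, so μ_s,min = tan θ.
μ_s,min = tan 16° = 0.287.

μ_s,min ≈ 0.287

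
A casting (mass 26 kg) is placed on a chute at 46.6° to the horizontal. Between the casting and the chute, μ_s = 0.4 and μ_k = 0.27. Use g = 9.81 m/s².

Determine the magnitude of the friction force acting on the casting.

The normal reaction is N = m g cos θ = 175.2 N.
For equilibrium along the incline, friction must balance the weight component: f = m g sin θ = 185.3 N up the slope.
Static friction can supply at most μ_s N = 70.1 N.
|185.3| exceeds 70.1 N, so the casting slips down-slope; friction is kinetic, f = μ_k N = 0.27×175.2 = 47.3 N.

f ≈ 47.3 N (up the incline)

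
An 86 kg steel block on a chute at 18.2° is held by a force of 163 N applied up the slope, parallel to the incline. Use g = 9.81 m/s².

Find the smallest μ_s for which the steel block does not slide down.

N = m g cos θ = 801.5 N.
Friction must make up the shortfall along the incline: f = m g sin θ − P = 263.5 − 163 = 100.5 N.
At the threshold f = μ_s N, so μ_s,min = 100.5/801.5 = 0.125.

μ_s,min ≈ 0.125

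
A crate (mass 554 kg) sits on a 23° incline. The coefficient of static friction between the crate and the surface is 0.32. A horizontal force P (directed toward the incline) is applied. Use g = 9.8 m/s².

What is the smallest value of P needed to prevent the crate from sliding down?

P_min ≈ 499 N

The crate tends to slide down (tan θ > μ_s), so at the point of impending slip friction acts up-slope at its limit: f = μ_s N.
Perpendicular to the incline: N = m g cos θ + P sin θ.
Along the incline: P cos θ + μ_s N = m g sin θ, i.e. P cos θ + μ_s (m g cos θ + P sin θ) = m g sin θ.
Solving, P (cos θ + μ_s sin θ) = m g (sin θ − μ_s cos θ), so P = 5430×0.09617/1.046 = 499 N.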